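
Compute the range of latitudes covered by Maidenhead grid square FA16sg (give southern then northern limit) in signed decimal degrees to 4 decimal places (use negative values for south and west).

Field F=5, A=0: +5·20° lon, +0·10° lat → SW at lon -80°, lat -90°.
Square 1, 6: +1·2° lon, +6·1° lat → SW at lon -78°, lat -84°.
Subsquare s=18, g=6: +18·0.0833333° lon, +6·0.0416667° lat → SW at lon -76.5°, lat -83.75°.
Cell spans 0.0833333° lon × 0.0416667° lat.
south -83.7500, north -83.7083.

-83.7500, -83.7083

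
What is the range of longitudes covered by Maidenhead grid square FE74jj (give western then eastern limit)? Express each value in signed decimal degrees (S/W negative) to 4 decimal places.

Field F=5, E=4: +5·20° lon, +4·10° lat → SW at lon -80°, lat -50°.
Square 7, 4: +7·2° lon, +4·1° lat → SW at lon -66°, lat -46°.
Subsquare j=9, j=9: +9·0.0833333° lon, +9·0.0416667° lat → SW at lon -65.25°, lat -45.625°.
Cell spans 0.0833333° lon × 0.0416667° lat.
west -65.2500, east -65.1667.

-65.2500, -65.1667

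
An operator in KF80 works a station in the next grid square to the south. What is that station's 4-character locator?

Latitude square 0; −1 → -1, wraps to 9, carry into field.
Latitude field F = 5; −1 → 4 = E.
The longitude characters are unchanged.

KE89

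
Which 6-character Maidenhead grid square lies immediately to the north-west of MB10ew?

MB10dx

Longitude subsquare e = 4; −1 → 3 = d.
Latitude subsquare w = 22; +1 → 23 = x.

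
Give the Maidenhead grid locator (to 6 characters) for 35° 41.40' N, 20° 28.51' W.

Add 180° to longitude and 90° to latitude: 159.5248, 125.6900.
Field (20°×10°, letters A–R): 159.5248/20 → 7 → H, 125.6900/10 → 12 → M; chars HM.
Square (2°×1°, digits 0–9): 19.5248/2 → 9, 5.6900/1 → 5; chars 95.
Subsquare (5′×2.5′, letters a–x): 1.5248/0.0833333 → 18 → s, 0.6900/0.0416667 → 16 → q; chars sq.

HM95sq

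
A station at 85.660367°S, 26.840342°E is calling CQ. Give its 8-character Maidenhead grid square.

Shift to the Maidenhead origin (180°W, 90°S): lon 206.84034, lat 4.33963.
Field: lon ⌊206.84034/20⌋ = 10 → K; lat ⌊4.33963/10⌋ = 0 → A.
Square: lon ⌊6.84034/2⌋ = 3; lat ⌊4.33963/1⌋ = 4.
Subsquare: lon ⌊0.84034/0.0833333⌋ = 10 → k; lat ⌊0.33963/0.0416667⌋ = 8 → i.
Extended square: lon ⌊0.00701/0.00833333⌋ = 0; lat ⌊0.00630/0.00416667⌋ = 1.

KA34ki01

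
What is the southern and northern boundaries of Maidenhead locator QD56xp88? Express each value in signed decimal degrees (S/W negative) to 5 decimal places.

-53.34167, -53.33750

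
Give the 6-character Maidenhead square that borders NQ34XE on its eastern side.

Longitude subsquare x = 23; +1 → 24, wraps to 0 = a, carry into square.
Longitude square 3; +1 → 4.
The latitude characters are unchanged.

NQ44ae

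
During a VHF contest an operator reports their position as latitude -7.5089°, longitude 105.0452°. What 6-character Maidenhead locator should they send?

OI22ml

Shift to the Maidenhead origin (180°W, 90°S): lon 285.0452, lat 82.4911.
Field: 285.0452/20 → 14 → O, 82.4911/10 → 8 → I; chars OI.
Square: 5.0452/2 → 2, 2.4911/1 → 2; chars 22.
Subsquare: 1.0452/0.0833333 → 12 → m, 0.4911/0.0416667 → 11 → l; chars ml.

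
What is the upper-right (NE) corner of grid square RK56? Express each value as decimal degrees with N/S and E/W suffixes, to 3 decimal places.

17.000° N, 172.000° E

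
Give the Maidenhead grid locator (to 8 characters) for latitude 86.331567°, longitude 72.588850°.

MR66hh09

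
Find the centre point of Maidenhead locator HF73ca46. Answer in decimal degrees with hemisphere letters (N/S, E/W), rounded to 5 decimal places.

Field H=7, F=5: +7·20° lon, +5·10° lat → SW at lon -40°, lat -40°.
Square 7, 3: +7·2° lon, +3·1° lat → SW at lon -26°, lat -37°.
Subsquare c=2, a=0: +2·0.0833333° lon, +0·0.0416667° lat → SW at lon -25.8333°, lat -37°.
Extended square 4, 6: +4·0.00833333° lon, +6·0.00416667° lat → SW at lon -25.8°, lat -36.975°.
Cell spans 0.00833333° lon × 0.00416667° lat. Centre is SW corner plus half of each.
latitude 36.97292° S, longitude 25.79583° W.

36.97292° S, 25.79583° W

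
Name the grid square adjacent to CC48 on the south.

CC47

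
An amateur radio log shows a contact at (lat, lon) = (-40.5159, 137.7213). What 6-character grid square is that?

Offset from 180°W / 90°S: lon 317.7213°, lat 49.4841°.
Field: lon ⌊317.7213/20⌋ = 15 → P; lat ⌊49.4841/10⌋ = 4 → E.
Square: lon ⌊17.7213/2⌋ = 8; lat ⌊9.4841/1⌋ = 9.
Subsquare: lon ⌊1.7213/0.0833333⌋ = 20 → u; lat ⌊0.4841/0.0416667⌋ = 11 → l.

PE89ul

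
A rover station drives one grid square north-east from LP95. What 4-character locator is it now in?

MP06

Longitude square 9; +1 → 10, wraps to 0, carry into field.
Longitude field L = 11; +1 → 12 = M.
Latitude square 5; +1 → 6.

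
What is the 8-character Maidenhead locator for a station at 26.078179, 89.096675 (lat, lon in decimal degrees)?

NL46nb18

Offset from 180°W / 90°S: lon 269.09668°, lat 116.07818°.
Field: lon ⌊269.09668/20⌋ = 13 → N; lat ⌊116.07818/10⌋ = 11 → L.
Square: lon ⌊9.09668/2⌋ = 4; lat ⌊6.07818/1⌋ = 6.
Subsquare: lon ⌊1.09668/0.0833333⌋ = 13 → n; lat ⌊0.07818/0.0416667⌋ = 1 → b.
Extended square: lon ⌊0.01334/0.00833333⌋ = 1; lat ⌊0.03651/0.00416667⌋ = 8.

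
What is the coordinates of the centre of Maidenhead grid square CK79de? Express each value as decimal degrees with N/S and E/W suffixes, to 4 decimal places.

19.1875° N, 125.7083° W

Field C=2, K=10: +2·20° lon, +10·10° lat → SW at lon -140°, lat 10°.
Square 7, 9: +7·2° lon, +9·1° lat → SW at lon -126°, lat 19°.
Subsquare d=3, e=4: +3·0.0833333° lon, +4·0.0416667° lat → SW at lon -125.75°, lat 19.1667°.
Cell spans 0.0833333° lon × 0.0416667° lat. Centre is SW corner plus half of each.
latitude 19.1875° N, longitude 125.7083° W.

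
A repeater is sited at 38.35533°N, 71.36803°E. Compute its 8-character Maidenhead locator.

MM58qi45

Offset from 180°W / 90°S: lon 251.36803°, lat 128.35533°.
Field: 251.36803/20 → 12 → M, 128.35533/10 → 12 → M; chars MM.
Square: 11.36803/2 → 5, 8.35533/1 → 8; chars 58.
Subsquare: 1.36803/0.0833333 → 16 → q, 0.35533/0.0416667 → 8 → i; chars qi.
Extended square: 0.03470/0.00833333 → 4, 0.02200/0.00416667 → 5; chars 45.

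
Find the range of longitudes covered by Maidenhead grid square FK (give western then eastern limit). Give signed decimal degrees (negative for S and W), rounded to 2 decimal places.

-80.00, -60.00

Field F=5, K=10: +5·20° lon, +10·10° lat → SW at lon -80°, lat 10°.
Cell spans 20° lon × 10° lat.
west -80.00, east -60.00.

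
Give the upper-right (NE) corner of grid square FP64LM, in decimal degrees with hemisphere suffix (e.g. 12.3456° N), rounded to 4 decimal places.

Field F=5, P=15: +5·20° lon, +15·10° lat → SW at lon -80°, lat 60°.
Square 6, 4: +6·2° lon, +4·1° lat → SW at lon -68°, lat 64°.
Subsquare l=11, m=12: +11·0.0833333° lon, +12·0.0416667° lat → SW at lon -67.0833°, lat 64.5°.
Cell spans 0.0833333° lon × 0.0416667° lat. NE corner is SW corner plus one full cell.
latitude 64.5417° N, longitude 67.0000° W.

64.5417° N, 67.0000° W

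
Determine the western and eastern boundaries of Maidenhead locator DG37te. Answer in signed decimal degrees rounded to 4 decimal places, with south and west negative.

-112.4167, -112.3333

Field D=3, G=6: +3·20° lon, +6·10° lat → SW at lon -120°, lat -30°.
Square 3, 7: +3·2° lon, +7·1° lat → SW at lon -114°, lat -23°.
Subsquare t=19, e=4: +19·0.0833333° lon, +4·0.0416667° lat → SW at lon -112.417°, lat -22.8333°.
Cell spans 0.0833333° lon × 0.0416667° lat.
west -112.4167, east -112.3333.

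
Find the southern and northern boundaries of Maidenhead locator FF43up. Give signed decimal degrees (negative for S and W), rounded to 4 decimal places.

Field F=5, F=5: +5·20° lon, +5·10° lat → SW at lon -80°, lat -40°.
Square 4, 3: +4·2° lon, +3·1° lat → SW at lon -72°, lat -37°.
Subsquare u=20, p=15: +20·0.0833333° lon, +15·0.0416667° lat → SW at lon -70.3333°, lat -36.375°.
Cell spans 0.0833333° lon × 0.0416667° lat.
south -36.3750, north -36.3333.

-36.3750, -36.3333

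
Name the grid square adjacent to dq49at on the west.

Longitude subsquare a = 0; −1 → -1, wraps to 23 = x, carry into square.
Longitude square 4; −1 → 3.
The latitude characters are unchanged.

DQ39xt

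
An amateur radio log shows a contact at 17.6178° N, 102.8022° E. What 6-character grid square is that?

OK17jo

Offset from 180°W / 90°S: lon 282.8022°, lat 107.6178°.
Field: lon ⌊282.8022/20⌋ = 14 → O; lat ⌊107.6178/10⌋ = 10 → K.
Square: lon ⌊2.8022/2⌋ = 1; lat ⌊7.6178/1⌋ = 7.
Subsquare: lon ⌊0.8022/0.0833333⌋ = 9 → j; lat ⌊0.6178/0.0416667⌋ = 14 → o.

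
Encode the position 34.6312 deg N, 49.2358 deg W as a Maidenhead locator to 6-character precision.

GM54jp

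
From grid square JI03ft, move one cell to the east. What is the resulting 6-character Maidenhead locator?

JI03gt

Longitude subsquare f = 5; +1 → 6 = g.
The latitude characters are unchanged.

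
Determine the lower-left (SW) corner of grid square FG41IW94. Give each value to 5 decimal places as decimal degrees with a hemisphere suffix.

28.06667° S, 71.25833° W

Field F=5, G=6: +5·20° lon, +6·10° lat → SW at lon -80°, lat -30°.
Square 4, 1: +4·2° lon, +1·1° lat → SW at lon -72°, lat -29°.
Subsquare i=8, w=22: +8·0.0833333° lon, +22·0.0416667° lat → SW at lon -71.3333°, lat -28.0833°.
Extended square 9, 4: +9·0.00833333° lon, +4·0.00416667° lat → SW at lon -71.2583°, lat -28.0667°.
latitude 28.06667° S, longitude 71.25833° W.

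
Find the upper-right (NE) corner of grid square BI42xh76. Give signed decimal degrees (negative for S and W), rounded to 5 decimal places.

-7.67917, -150.01667

Field B=1, I=8: +1·20° lon, +8·10° lat → SW at lon -160°, lat -10°.
Square 4, 2: +4·2° lon, +2·1° lat → SW at lon -152°, lat -8°.
Subsquare x=23, h=7: +23·0.0833333° lon, +7·0.0416667° lat → SW at lon -150.083°, lat -7.70833°.
Extended square 7, 6: +7·0.00833333° lon, +6·0.00416667° lat → SW at lon -150.025°, lat -7.68333°.
Cell spans 0.00833333° lon × 0.00416667° lat. NE corner is SW corner plus one full cell.
latitude -7.67917, longitude -150.01667.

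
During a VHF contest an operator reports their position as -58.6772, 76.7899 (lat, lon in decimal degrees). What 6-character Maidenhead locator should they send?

MD81jh

Add 180° to longitude and 90° to latitude: 256.7899, 31.3228.
Field (20°×10°, letters A–R): lon ⌊256.7899/20⌋ = 12 → M; lat ⌊31.3228/10⌋ = 3 → D.
Square (2°×1°, digits 0–9): lon ⌊16.7899/2⌋ = 8; lat ⌊1.3228/1⌋ = 1.
Subsquare (5′×2.5′, letters a–x): lon ⌊0.7899/0.0833333⌋ = 9 → j; lat ⌊0.3228/0.0416667⌋ = 7 → h.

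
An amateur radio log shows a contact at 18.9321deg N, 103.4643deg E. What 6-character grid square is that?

OK18rw

Offset from 180°W / 90°S: lon 283.4643°, lat 108.9321°.
Field: lon ⌊283.4643/20⌋ = 14 → O; lat ⌊108.9321/10⌋ = 10 → K.
Square: lon ⌊3.4643/2⌋ = 1; lat ⌊8.9321/1⌋ = 8.
Subsquare: lon ⌊1.4643/0.0833333⌋ = 17 → r; lat ⌊0.9321/0.0416667⌋ = 22 → w.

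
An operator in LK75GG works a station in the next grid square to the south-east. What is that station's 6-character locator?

LK75hf

Longitude subsquare g = 6; +1 → 7 = h.
Latitude subsquare g = 6; −1 → 5 = f.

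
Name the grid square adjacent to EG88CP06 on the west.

Longitude extended square 0; −1 → -1, wraps to 9, carry into subsquare.
Longitude subsquare c = 2; −1 → 1 = b.
The latitude characters are unchanged.

EG88bp96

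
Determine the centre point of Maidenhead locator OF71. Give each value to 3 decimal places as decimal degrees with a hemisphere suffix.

Field O=14, F=5: +14·20° lon, +5·10° lat → SW at lon 100°, lat -40°.
Square 7, 1: +7·2° lon, +1·1° lat → SW at lon 114°, lat -39°.
Cell spans 2° lon × 1° lat. Centre is SW corner plus half of each.
latitude 38.500° S, longitude 115.000° E.

38.500° S, 115.000° E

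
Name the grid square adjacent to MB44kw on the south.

MB44kv

Latitude subsquare w = 22; −1 → 21 = v.
The longitude characters are unchanged.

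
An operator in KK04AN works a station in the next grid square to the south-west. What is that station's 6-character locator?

JK94xm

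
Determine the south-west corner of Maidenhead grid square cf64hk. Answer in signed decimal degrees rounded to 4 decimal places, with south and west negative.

-35.5833, -127.4167

Field C=2, F=5: +2·20° lon, +5·10° lat → SW at lon -140°, lat -40°.
Square 6, 4: +6·2° lon, +4·1° lat → SW at lon -128°, lat -36°.
Subsquare h=7, k=10: +7·0.0833333° lon, +10·0.0416667° lat → SW at lon -127.417°, lat -35.5833°.
latitude -35.5833, longitude -127.4167.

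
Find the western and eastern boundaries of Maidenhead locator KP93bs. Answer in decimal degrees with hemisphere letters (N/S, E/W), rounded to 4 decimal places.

38.0833° E, 38.1667° E

Field K=10, P=15: +10·20° lon, +15·10° lat → SW at lon 20°, lat 60°.
Square 9, 3: +9·2° lon, +3·1° lat → SW at lon 38°, lat 63°.
Subsquare b=1, s=18: +1·0.0833333° lon, +18·0.0416667° lat → SW at lon 38.0833°, lat 63.75°.
Cell spans 0.0833333° lon × 0.0416667° lat.
west 38.0833° E, east 38.1667° E.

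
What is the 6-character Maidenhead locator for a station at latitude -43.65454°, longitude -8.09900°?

IE56wi

Offset from 180°W / 90°S: lon 171.9010°, lat 46.3455°.
Field: 171.9010/20 → 8 → I, 46.3455/10 → 4 → E; chars IE.
Square: 11.9010/2 → 5, 6.3455/1 → 6; chars 56.
Subsquare: 1.9010/0.0833333 → 22 → w, 0.3455/0.0416667 → 8 → i; chars wi.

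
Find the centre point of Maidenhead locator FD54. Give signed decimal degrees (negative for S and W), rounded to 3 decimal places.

-55.500, -69.000

Field F=5, D=3: +5·20° lon, +3·10° lat → SW at lon -80°, lat -60°.
Square 5, 4: +5·2° lon, +4·1° lat → SW at lon -70°, lat -56°.
Cell spans 2° lon × 1° lat. Centre is SW corner plus half of each.
latitude -55.500, longitude -69.000.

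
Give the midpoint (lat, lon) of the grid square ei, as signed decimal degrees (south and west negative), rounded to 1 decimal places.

Field E=4, I=8: +4·20° lon, +8·10° lat → SW at lon -100°, lat -10°.
Cell spans 20° lon × 10° lat. Centre is SW corner plus half of each.
latitude -5.0, longitude -90.0.

-5.0, -90.0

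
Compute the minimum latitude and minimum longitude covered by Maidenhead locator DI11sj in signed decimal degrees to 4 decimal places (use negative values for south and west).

Field D=3, I=8: +3·20° lon, +8·10° lat → SW at lon -120°, lat -10°.
Square 1, 1: +1·2° lon, +1·1° lat → SW at lon -118°, lat -9°.
Subsquare s=18, j=9: +18·0.0833333° lon, +9·0.0416667° lat → SW at lon -116.5°, lat -8.625°.
latitude -8.6250, longitude -116.5000.

-8.6250, -116.5000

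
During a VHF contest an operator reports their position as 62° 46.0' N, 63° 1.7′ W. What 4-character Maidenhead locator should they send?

Offset from 180°W / 90°S: lon 116.97°, lat 152.77°.
Field (20°×10°, letters A–R): 116.97/20 → 5 → F, 152.77/10 → 15 → P; chars FP.
Square (2°×1°, digits 0–9): 16.97/2 → 8, 2.77/1 → 2; chars 82.

FP82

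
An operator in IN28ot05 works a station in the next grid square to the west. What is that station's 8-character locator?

IN28nt95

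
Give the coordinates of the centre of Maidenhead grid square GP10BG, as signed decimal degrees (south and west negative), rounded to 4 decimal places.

Field G=6, P=15: +6·20° lon, +15·10° lat → SW at lon -60°, lat 60°.
Square 1, 0: +1·2° lon, +0·1° lat → SW at lon -58°, lat 60°.
Subsquare b=1, g=6: +1·0.0833333° lon, +6·0.0416667° lat → SW at lon -57.9167°, lat 60.25°.
Cell spans 0.0833333° lon × 0.0416667° lat. Centre is SW corner plus half of each.
latitude 60.2708, longitude -57.8750.

60.2708, -57.8750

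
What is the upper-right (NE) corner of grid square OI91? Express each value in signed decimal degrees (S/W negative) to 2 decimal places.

Field O=14, I=8: +14·20° lon, +8·10° lat → SW at lon 100°, lat -10°.
Square 9, 1: +9·2° lon, +1·1° lat → SW at lon 118°, lat -9°.
Cell spans 2° lon × 1° lat. NE corner is SW corner plus one full cell.
latitude -8.00, longitude 120.00.

-8.00, 120.00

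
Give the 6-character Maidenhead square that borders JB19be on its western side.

JB19ae

Longitude subsquare b = 1; −1 → 0 = a.
The latitude characters are unchanged.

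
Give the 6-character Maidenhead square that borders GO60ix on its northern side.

Latitude subsquare x = 23; +1 → 24, wraps to 0 = a, carry into square.
Latitude square 0; +1 → 1.
The longitude characters are unchanged.

GO61ia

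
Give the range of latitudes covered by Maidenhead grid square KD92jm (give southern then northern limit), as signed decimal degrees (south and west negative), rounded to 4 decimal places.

-57.5000, -57.4583

Field K=10, D=3: +10·20° lon, +3·10° lat → SW at lon 20°, lat -60°.
Square 9, 2: +9·2° lon, +2·1° lat → SW at lon 38°, lat -58°.
Subsquare j=9, m=12: +9·0.0833333° lon, +12·0.0416667° lat → SW at lon 38.75°, lat -57.5°.
Cell spans 0.0833333° lon × 0.0416667° lat.
south -57.5000, north -57.4583.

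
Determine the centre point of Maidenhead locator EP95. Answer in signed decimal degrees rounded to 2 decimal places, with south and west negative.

65.50, -81.00

Field E=4, P=15: +4·20° lon, +15·10° lat → SW at lon -100°, lat 60°.
Square 9, 5: +9·2° lon, +5·1° lat → SW at lon -82°, lat 65°.
Cell spans 2° lon × 1° lat. Centre is SW corner plus half of each.
latitude 65.50, longitude -81.00.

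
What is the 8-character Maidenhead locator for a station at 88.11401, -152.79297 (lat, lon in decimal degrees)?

BR38oc47

Add 180° to longitude and 90° to latitude: 27.20703, 178.11401.
Field (20°×10°, letters A–R): lon ⌊27.20703/20⌋ = 1 → B; lat ⌊178.11401/10⌋ = 17 → R.
Square (2°×1°, digits 0–9): lon ⌊7.20703/2⌋ = 3; lat ⌊8.11401/1⌋ = 8.
Subsquare (5′×2.5′, letters a–x): lon ⌊1.20703/0.0833333⌋ = 14 → o; lat ⌊0.11401/0.0416667⌋ = 2 → c.
Extended square (30″×15″, digits 0–9): lon ⌊0.04036/0.00833333⌋ = 4; lat ⌊0.03068/0.00416667⌋ = 7.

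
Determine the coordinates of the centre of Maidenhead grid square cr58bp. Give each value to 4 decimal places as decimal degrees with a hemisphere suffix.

88.6458° N, 129.8750° W

Field C=2, R=17: +2·20° lon, +17·10° lat → SW at lon -140°, lat 80°.
Square 5, 8: +5·2° lon, +8·1° lat → SW at lon -130°, lat 88°.
Subsquare b=1, p=15: +1·0.0833333° lon, +15·0.0416667° lat → SW at lon -129.917°, lat 88.625°.
Cell spans 0.0833333° lon × 0.0416667° lat. Centre is SW corner plus half of each.
latitude 88.6458° N, longitude 129.8750° W.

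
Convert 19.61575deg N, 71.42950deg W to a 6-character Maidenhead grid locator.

FK49go

Shift to the Maidenhead origin (180°W, 90°S): lon 108.5705, lat 109.6157.
Field (20°×10°, letters A–R): lon ⌊108.5705/20⌋ = 5 → F; lat ⌊109.6157/10⌋ = 10 → K.
Square (2°×1°, digits 0–9): lon ⌊8.5705/2⌋ = 4; lat ⌊9.6157/1⌋ = 9.
Subsquare (5′×2.5′, letters a–x): lon ⌊0.5705/0.0833333⌋ = 6 → g; lat ⌊0.6157/0.0416667⌋ = 14 → o.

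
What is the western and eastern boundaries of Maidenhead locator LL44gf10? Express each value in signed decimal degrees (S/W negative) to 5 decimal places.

48.50833, 48.51667

Field L=11, L=11: +11·20° lon, +11·10° lat → SW at lon 40°, lat 20°.
Square 4, 4: +4·2° lon, +4·1° lat → SW at lon 48°, lat 24°.
Subsquare g=6, f=5: +6·0.0833333° lon, +5·0.0416667° lat → SW at lon 48.5°, lat 24.2083°.
Extended square 1, 0: +1·0.00833333° lon, +0·0.00416667° lat → SW at lon 48.5083°, lat 24.2083°.
Cell spans 0.00833333° lon × 0.00416667° lat.
west 48.50833, east 48.51667.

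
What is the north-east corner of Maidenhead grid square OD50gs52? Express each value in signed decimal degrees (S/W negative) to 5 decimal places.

-59.23750, 110.55000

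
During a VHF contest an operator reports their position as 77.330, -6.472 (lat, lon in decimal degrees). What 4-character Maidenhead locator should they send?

Shift to the Maidenhead origin (180°W, 90°S): lon 173.53, lat 167.33.
Field: lon ⌊173.53/20⌋ = 8 → I; lat ⌊167.33/10⌋ = 16 → Q.
Square: lon ⌊13.53/2⌋ = 6; lat ⌊7.33/1⌋ = 7.

IQ67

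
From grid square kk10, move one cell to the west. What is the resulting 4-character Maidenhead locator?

Longitude square 1; −1 → 0.
The latitude characters are unchanged.

KK00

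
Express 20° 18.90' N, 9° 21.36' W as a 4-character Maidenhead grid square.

Add 180° to longitude and 90° to latitude: 170.64, 110.31.
Field: 170.64/20 → 8 → I, 110.31/10 → 11 → L; chars IL.
Square: 10.64/2 → 5, 0.31/1 → 0; chars 50.

IL50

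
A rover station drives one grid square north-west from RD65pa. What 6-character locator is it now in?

Longitude subsquare p = 15; −1 → 14 = o.
Latitude subsquare a = 0; +1 → 1 = b.

RD65ob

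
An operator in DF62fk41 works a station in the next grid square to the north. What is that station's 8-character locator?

DF62fk42

Latitude extended square 1; +1 → 2.
The longitude characters are unchanged.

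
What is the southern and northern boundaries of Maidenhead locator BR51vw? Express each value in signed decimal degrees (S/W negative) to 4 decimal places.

81.9167, 81.9583

Field B=1, R=17: +1·20° lon, +17·10° lat → SW at lon -160°, lat 80°.
Square 5, 1: +5·2° lon, +1·1° lat → SW at lon -150°, lat 81°.
Subsquare v=21, w=22: +21·0.0833333° lon, +22·0.0416667° lat → SW at lon -148.25°, lat 81.9167°.
Cell spans 0.0833333° lon × 0.0416667° lat.
south 81.9167, north 81.9583.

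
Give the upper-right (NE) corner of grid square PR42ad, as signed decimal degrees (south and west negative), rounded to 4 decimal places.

82.1667, 128.0833

Field P=15, R=17: +15·20° lon, +17·10° lat → SW at lon 120°, lat 80°.
Square 4, 2: +4·2° lon, +2·1° lat → SW at lon 128°, lat 82°.
Subsquare a=0, d=3: +0·0.0833333° lon, +3·0.0416667° lat → SW at lon 128°, lat 82.125°.
Cell spans 0.0833333° lon × 0.0416667° lat. NE corner is SW corner plus one full cell.
latitude 82.1667, longitude 128.0833.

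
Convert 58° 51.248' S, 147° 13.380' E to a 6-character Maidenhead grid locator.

Add 180° to longitude and 90° to latitude: 327.2230, 31.1459.
Field (20°×10°, letters A–R): lon ⌊327.2230/20⌋ = 16 → Q; lat ⌊31.1459/10⌋ = 3 → D.
Square (2°×1°, digits 0–9): lon ⌊7.2230/2⌋ = 3; lat ⌊1.1459/1⌋ = 1.
Subsquare (5′×2.5′, letters a–x): lon ⌊1.2230/0.0833333⌋ = 14 → o; lat ⌊0.1459/0.0416667⌋ = 3 → d.

QD31od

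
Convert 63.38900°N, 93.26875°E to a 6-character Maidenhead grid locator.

NP63pj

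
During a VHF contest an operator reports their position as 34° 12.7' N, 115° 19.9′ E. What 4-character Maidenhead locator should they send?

Offset from 180°W / 90°S: lon 295.33°, lat 124.21°.
Field: 295.33/20 → 14 → O, 124.21/10 → 12 → M; chars OM.
Square: 15.33/2 → 7, 4.21/1 → 4; chars 74.

OM74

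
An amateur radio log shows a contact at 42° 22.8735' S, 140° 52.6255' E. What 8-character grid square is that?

Shift to the Maidenhead origin (180°W, 90°S): lon 320.87709, lat 47.61877.
Field: 320.87709/20 → 16 → Q, 47.61877/10 → 4 → E; chars QE.
Square: 0.87709/2 → 0, 7.61877/1 → 7; chars 07.
Subsquare: 0.87709/0.0833333 → 10 → k, 0.61877/0.0416667 → 14 → o; chars ko.
Extended square: 0.04376/0.00833333 → 5, 0.03544/0.00416667 → 8; chars 58.

QE07ko58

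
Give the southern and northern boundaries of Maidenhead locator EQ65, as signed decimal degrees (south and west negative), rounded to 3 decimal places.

75.000, 76.000

Field E=4, Q=16: +4·20° lon, +16·10° lat → SW at lon -100°, lat 70°.
Square 6, 5: +6·2° lon, +5·1° lat → SW at lon -88°, lat 75°.
Cell spans 2° lon × 1° lat.
south 75.000, north 76.000.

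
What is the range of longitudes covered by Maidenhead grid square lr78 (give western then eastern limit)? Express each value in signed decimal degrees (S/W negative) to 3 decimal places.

54.000, 56.000

Field L=11, R=17: +11·20° lon, +17·10° lat → SW at lon 40°, lat 80°.
Square 7, 8: +7·2° lon, +8·1° lat → SW at lon 54°, lat 88°.
Cell spans 2° lon × 1° lat.
west 54.000, east 56.000.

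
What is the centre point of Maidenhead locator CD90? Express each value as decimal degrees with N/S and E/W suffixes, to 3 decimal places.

Field C=2, D=3: +2·20° lon, +3·10° lat → SW at lon -140°, lat -60°.
Square 9, 0: +9·2° lon, +0·1° lat → SW at lon -122°, lat -60°.
Cell spans 2° lon × 1° lat. Centre is SW corner plus half of each.
latitude 59.500° S, longitude 121.000° W.

59.500° S, 121.000° W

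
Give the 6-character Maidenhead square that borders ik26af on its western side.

Longitude subsquare a = 0; −1 → -1, wraps to 23 = x, carry into square.
Longitude square 2; −1 → 1.
The latitude characters are unchanged.

IK16xf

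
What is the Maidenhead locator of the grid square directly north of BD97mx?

Latitude subsquare x = 23; +1 → 24, wraps to 0 = a, carry into square.
Latitude square 7; +1 → 8.
The longitude characters are unchanged.

BD98ma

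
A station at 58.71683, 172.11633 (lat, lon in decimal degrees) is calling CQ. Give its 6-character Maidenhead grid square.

Offset from 180°W / 90°S: lon 352.1163°, lat 148.7168°.
Field: lon ⌊352.1163/20⌋ = 17 → R; lat ⌊148.7168/10⌋ = 14 → O.
Square: lon ⌊12.1163/2⌋ = 6; lat ⌊8.7168/1⌋ = 8.
Subsquare: lon ⌊0.1163/0.0833333⌋ = 1 → b; lat ⌊0.7168/0.0416667⌋ = 17 → r.

RO68br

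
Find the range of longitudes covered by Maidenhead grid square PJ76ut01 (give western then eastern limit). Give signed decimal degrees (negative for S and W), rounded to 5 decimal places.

135.66667, 135.67500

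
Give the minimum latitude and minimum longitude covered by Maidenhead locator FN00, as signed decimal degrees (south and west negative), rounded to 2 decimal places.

40.00, -80.00

Field F=5, N=13: +5·20° lon, +13·10° lat → SW at lon -80°, lat 40°.
Square 0, 0: +0·2° lon, +0·1° lat → SW at lon -80°, lat 40°.
latitude 40.00, longitude -80.00.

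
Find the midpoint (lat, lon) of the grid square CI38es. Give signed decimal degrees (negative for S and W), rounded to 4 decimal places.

-1.2292, -133.6250

Field C=2, I=8: +2·20° lon, +8·10° lat → SW at lon -140°, lat -10°.
Square 3, 8: +3·2° lon, +8·1° lat → SW at lon -134°, lat -2°.
Subsquare e=4, s=18: +4·0.0833333° lon, +18·0.0416667° lat → SW at lon -133.667°, lat -1.25°.
Cell spans 0.0833333° lon × 0.0416667° lat. Centre is SW corner plus half of each.
latitude -1.2292, longitude -133.6250.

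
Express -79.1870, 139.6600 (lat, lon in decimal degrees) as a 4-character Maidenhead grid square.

Add 180° to longitude and 90° to latitude: 319.66, 10.81.
Field (20°×10°, letters A–R): lon ⌊319.66/20⌋ = 15 → P; lat ⌊10.81/10⌋ = 1 → B.
Square (2°×1°, digits 0–9): lon ⌊19.66/2⌋ = 9; lat ⌊0.81/1⌋ = 0.

PB90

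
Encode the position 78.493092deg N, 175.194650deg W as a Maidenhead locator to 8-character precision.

AQ28jl68

Shift to the Maidenhead origin (180°W, 90°S): lon 4.80535, lat 168.49309.
Field (20°×10°, letters A–R): lon ⌊4.80535/20⌋ = 0 → A; lat ⌊168.49309/10⌋ = 16 → Q.
Square (2°×1°, digits 0–9): lon ⌊4.80535/2⌋ = 2; lat ⌊8.49309/1⌋ = 8.
Subsquare (5′×2.5′, letters a–x): lon ⌊0.80535/0.0833333⌋ = 9 → j; lat ⌊0.49309/0.0416667⌋ = 11 → l.
Extended square (30″×15″, digits 0–9): lon ⌊0.05535/0.00833333⌋ = 6; lat ⌊0.03476/0.00416667⌋ = 8.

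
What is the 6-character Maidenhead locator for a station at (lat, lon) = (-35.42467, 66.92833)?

MF34ln

Add 180° to longitude and 90° to latitude: 246.9283, 54.5753.
Field: lon ⌊246.9283/20⌋ = 12 → M; lat ⌊54.5753/10⌋ = 5 → F.
Square: lon ⌊6.9283/2⌋ = 3; lat ⌊4.5753/1⌋ = 4.
Subsquare: lon ⌊0.9283/0.0833333⌋ = 11 → l; lat ⌊0.5753/0.0416667⌋ = 13 → n.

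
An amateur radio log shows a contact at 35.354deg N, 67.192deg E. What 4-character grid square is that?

Add 180° to longitude and 90° to latitude: 247.19, 125.35.
Field: lon ⌊247.19/20⌋ = 12 → M; lat ⌊125.35/10⌋ = 12 → M.
Square: lon ⌊7.19/2⌋ = 3; lat ⌊5.35/1⌋ = 5.

MM35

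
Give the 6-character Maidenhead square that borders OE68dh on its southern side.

Latitude subsquare h = 7; −1 → 6 = g.
The longitude characters are unchanged.

OE68dg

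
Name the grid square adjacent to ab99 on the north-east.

BC00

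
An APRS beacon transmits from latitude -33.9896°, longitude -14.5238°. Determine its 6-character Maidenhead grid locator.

IF26ra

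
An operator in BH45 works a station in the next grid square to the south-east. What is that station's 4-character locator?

Longitude square 4; +1 → 5.
Latitude square 5; −1 → 4.

BH54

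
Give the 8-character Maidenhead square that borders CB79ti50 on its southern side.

CB79th59

Latitude extended square 0; −1 → -1, wraps to 9, carry into subsquare.
Latitude subsquare i = 8; −1 → 7 = h.
The longitude characters are unchanged.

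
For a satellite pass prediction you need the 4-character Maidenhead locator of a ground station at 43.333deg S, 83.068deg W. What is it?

Offset from 180°W / 90°S: lon 96.93°, lat 46.67°.
Field: 96.93/20 → 4 → E, 46.67/10 → 4 → E; chars EE.
Square: 16.93/2 → 8, 6.67/1 → 6; chars 86.

EE86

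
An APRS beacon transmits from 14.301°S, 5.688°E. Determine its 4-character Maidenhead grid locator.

Offset from 180°W / 90°S: lon 185.69°, lat 75.70°.
Field: 185.69/20 → 9 → J, 75.70/10 → 7 → H; chars JH.
Square: 5.69/2 → 2, 5.70/1 → 5; chars 25.

JH25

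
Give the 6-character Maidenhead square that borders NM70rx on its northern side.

NM71ra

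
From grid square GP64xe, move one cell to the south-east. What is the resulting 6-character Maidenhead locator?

GP74ad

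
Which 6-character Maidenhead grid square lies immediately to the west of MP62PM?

Longitude subsquare p = 15; −1 → 14 = o.
The latitude characters are unchanged.

MP62om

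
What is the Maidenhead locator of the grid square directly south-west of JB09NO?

JB09mn

Longitude subsquare n = 13; −1 → 12 = m.
Latitude subsquare o = 14; −1 → 13 = n.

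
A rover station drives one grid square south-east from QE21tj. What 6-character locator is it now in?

Longitude subsquare t = 19; +1 → 20 = u.
Latitude subsquare j = 9; −1 → 8 = i.

QE21ui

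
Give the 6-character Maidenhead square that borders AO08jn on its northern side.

Latitude subsquare n = 13; +1 → 14 = o.
The longitude characters are unchanged.

AO08jo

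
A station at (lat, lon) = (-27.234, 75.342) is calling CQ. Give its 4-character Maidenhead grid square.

MG72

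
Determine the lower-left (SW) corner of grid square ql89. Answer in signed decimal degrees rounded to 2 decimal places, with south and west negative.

29.00, 156.00

Field Q=16, L=11: +16·20° lon, +11·10° lat → SW at lon 140°, lat 20°.
Square 8, 9: +8·2° lon, +9·1° lat → SW at lon 156°, lat 29°.
latitude 29.00, longitude 156.00.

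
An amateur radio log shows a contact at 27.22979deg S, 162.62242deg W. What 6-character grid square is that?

Offset from 180°W / 90°S: lon 17.3776°, lat 62.7702°.
Field (20°×10°, letters A–R): lon ⌊17.3776/20⌋ = 0 → A; lat ⌊62.7702/10⌋ = 6 → G.
Square (2°×1°, digits 0–9): lon ⌊17.3776/2⌋ = 8; lat ⌊2.7702/1⌋ = 2.
Subsquare (5′×2.5′, letters a–x): lon ⌊1.3776/0.0833333⌋ = 16 → q; lat ⌊0.7702/0.0416667⌋ = 18 → s.

AG82qs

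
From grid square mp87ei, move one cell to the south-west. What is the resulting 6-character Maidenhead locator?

MP87dh

Longitude subsquare e = 4; −1 → 3 = d.
Latitude subsquare i = 8; −1 → 7 = h.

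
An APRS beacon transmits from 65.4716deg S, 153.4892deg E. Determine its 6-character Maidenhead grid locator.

Add 180° to longitude and 90° to latitude: 333.4892, 24.5284.
Field: 333.4892/20 → 16 → Q, 24.5284/10 → 2 → C; chars QC.
Square: 13.4892/2 → 6, 4.5284/1 → 4; chars 64.
Subsquare: 1.4892/0.0833333 → 17 → r, 0.5284/0.0416667 → 12 → m; chars rm.

QC64rm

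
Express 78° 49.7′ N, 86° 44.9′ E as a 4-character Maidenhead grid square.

Add 180° to longitude and 90° to latitude: 266.75, 168.83.
Field: 266.75/20 → 13 → N, 168.83/10 → 16 → Q; chars NQ.
Square: 6.75/2 → 3, 8.83/1 → 8; chars 38.

NQ38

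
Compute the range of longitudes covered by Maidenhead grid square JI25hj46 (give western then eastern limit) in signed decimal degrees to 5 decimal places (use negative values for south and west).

4.61667, 4.62500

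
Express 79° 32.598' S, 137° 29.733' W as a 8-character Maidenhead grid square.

CB10gk09

Shift to the Maidenhead origin (180°W, 90°S): lon 42.50445, lat 10.45670.
Field: lon ⌊42.50445/20⌋ = 2 → C; lat ⌊10.45670/10⌋ = 1 → B.
Square: lon ⌊2.50445/2⌋ = 1; lat ⌊0.45670/1⌋ = 0.
Subsquare: lon ⌊0.50445/0.0833333⌋ = 6 → g; lat ⌊0.45670/0.0416667⌋ = 10 → k.
Extended square: lon ⌊0.00445/0.00833333⌋ = 0; lat ⌊0.04003/0.00416667⌋ = 9.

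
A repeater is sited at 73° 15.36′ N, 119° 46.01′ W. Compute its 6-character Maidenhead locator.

Shift to the Maidenhead origin (180°W, 90°S): lon 60.2332, lat 163.2560.
Field: 60.2332/20 → 3 → D, 163.2560/10 → 16 → Q; chars DQ.
Square: 0.2332/2 → 0, 3.2560/1 → 3; chars 03.
Subsquare: 0.2332/0.0833333 → 2 → c, 0.2560/0.0416667 → 6 → g; chars cg.

DQ03cg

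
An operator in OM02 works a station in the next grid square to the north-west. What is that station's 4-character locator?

NM93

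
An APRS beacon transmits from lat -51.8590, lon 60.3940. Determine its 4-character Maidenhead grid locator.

Shift to the Maidenhead origin (180°W, 90°S): lon 240.39, lat 38.14.
Field: 240.39/20 → 12 → M, 38.14/10 → 3 → D; chars MD.
Square: 0.39/2 → 0, 8.14/1 → 8; chars 08.

MD08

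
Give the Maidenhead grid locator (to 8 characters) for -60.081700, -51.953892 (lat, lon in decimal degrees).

GC49aw50

Offset from 180°W / 90°S: lon 128.04611°, lat 29.91830°.
Field (20°×10°, letters A–R): 128.04611/20 → 6 → G, 29.91830/10 → 2 → C; chars GC.
Square (2°×1°, digits 0–9): 8.04611/2 → 4, 9.91830/1 → 9; chars 49.
Subsquare (5′×2.5′, letters a–x): 0.04611/0.0833333 → 0 → a, 0.91830/0.0416667 → 22 → w; chars aw.
Extended square (30″×15″, digits 0–9): 0.04611/0.00833333 → 5, 0.00163/0.00416667 → 0; chars 50.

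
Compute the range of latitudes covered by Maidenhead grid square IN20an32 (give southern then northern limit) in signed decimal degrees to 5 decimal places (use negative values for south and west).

40.55000, 40.55417

Field I=8, N=13: +8·20° lon, +13·10° lat → SW at lon -20°, lat 40°.
Square 2, 0: +2·2° lon, +0·1° lat → SW at lon -16°, lat 40°.
Subsquare a=0, n=13: +0·0.0833333° lon, +13·0.0416667° lat → SW at lon -16°, lat 40.5417°.
Extended square 3, 2: +3·0.00833333° lon, +2·0.00416667° lat → SW at lon -15.975°, lat 40.55°.
Cell spans 0.00833333° lon × 0.00416667° lat.
south 40.55000, north 40.55417.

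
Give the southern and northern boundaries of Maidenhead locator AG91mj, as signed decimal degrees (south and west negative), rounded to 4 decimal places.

-28.6250, -28.5833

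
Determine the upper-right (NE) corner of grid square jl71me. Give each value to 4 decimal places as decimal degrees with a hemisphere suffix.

Field J=9, L=11: +9·20° lon, +11·10° lat → SW at lon 0°, lat 20°.
Square 7, 1: +7·2° lon, +1·1° lat → SW at lon 14°, lat 21°.
Subsquare m=12, e=4: +12·0.0833333° lon, +4·0.0416667° lat → SW at lon 15°, lat 21.1667°.
Cell spans 0.0833333° lon × 0.0416667° lat. NE corner is SW corner plus one full cell.
latitude 21.2083° N, longitude 15.0833° E.

21.2083° N, 15.0833° E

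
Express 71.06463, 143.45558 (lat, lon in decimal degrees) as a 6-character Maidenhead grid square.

Shift to the Maidenhead origin (180°W, 90°S): lon 323.4556, lat 161.0646.
Field (20°×10°, letters A–R): lon ⌊323.4556/20⌋ = 16 → Q; lat ⌊161.0646/10⌋ = 16 → Q.
Square (2°×1°, digits 0–9): lon ⌊3.4556/2⌋ = 1; lat ⌊1.0646/1⌋ = 1.
Subsquare (5′×2.5′, letters a–x): lon ⌊1.4556/0.0833333⌋ = 17 → r; lat ⌊0.0646/0.0416667⌋ = 1 → b.

QQ11rb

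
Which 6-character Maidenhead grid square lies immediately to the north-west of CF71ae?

CF61xf

Longitude subsquare a = 0; −1 → -1, wraps to 23 = x, carry into square.
Longitude square 7; −1 → 6.
Latitude subsquare e = 4; +1 → 5 = f.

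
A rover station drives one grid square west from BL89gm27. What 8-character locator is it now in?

Longitude extended square 2; −1 → 1.
The latitude characters are unchanged.

BL89gm17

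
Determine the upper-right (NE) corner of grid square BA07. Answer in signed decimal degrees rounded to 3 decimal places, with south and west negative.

-82.000, -158.000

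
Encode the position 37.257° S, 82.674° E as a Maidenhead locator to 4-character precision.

NF12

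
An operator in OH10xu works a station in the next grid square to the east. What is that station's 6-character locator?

OH20au

Longitude subsquare x = 23; +1 → 24, wraps to 0 = a, carry into square.
Longitude square 1; +1 → 2.
The latitude characters are unchanged.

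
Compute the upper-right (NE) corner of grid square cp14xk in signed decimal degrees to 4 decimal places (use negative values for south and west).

64.4583, -136.0000

Field C=2, P=15: +2·20° lon, +15·10° lat → SW at lon -140°, lat 60°.
Square 1, 4: +1·2° lon, +4·1° lat → SW at lon -138°, lat 64°.
Subsquare x=23, k=10: +23·0.0833333° lon, +10·0.0416667° lat → SW at lon -136.083°, lat 64.4167°.
Cell spans 0.0833333° lon × 0.0416667° lat. NE corner is SW corner plus one full cell.
latitude 64.4583, longitude -136.0000.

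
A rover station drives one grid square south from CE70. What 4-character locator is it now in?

Latitude square 0; −1 → -1, wraps to 9, carry into field.
Latitude field E = 4; −1 → 3 = D.
The longitude characters are unchanged.

CD79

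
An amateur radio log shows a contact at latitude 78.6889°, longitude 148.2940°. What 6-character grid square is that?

QQ48dq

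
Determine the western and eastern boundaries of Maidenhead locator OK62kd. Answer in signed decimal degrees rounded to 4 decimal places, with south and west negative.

112.8333, 112.9167

Field O=14, K=10: +14·20° lon, +10·10° lat → SW at lon 100°, lat 10°.
Square 6, 2: +6·2° lon, +2·1° lat → SW at lon 112°, lat 12°.
Subsquare k=10, d=3: +10·0.0833333° lon, +3·0.0416667° lat → SW at lon 112.833°, lat 12.125°.
Cell spans 0.0833333° lon × 0.0416667° lat.
west 112.8333, east 112.9167.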